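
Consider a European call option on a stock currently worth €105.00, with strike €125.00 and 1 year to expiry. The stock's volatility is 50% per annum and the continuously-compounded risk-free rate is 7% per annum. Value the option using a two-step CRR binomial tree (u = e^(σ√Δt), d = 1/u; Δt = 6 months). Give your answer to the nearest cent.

CRR parameters: u = e^(σ√Δt) = e^(0.5·√0.5) = 1.4241, d = 1/u = 0.7022
Per-period rate: rΔt = 0.07·0.5 = 0.035, so R = e^0.035 = 1.0356
Risk-neutral probability p = (e^0.035 − 0.7022)/(1.4241 − 0.7022) = 0.3334/0.7219 = 0.4619
Terminal stock prices: S_uu = 213, S_ud = 105, S_dd = 51.77
Terminal payoffs (S − K): max(87.95, 0) = 87.95, max(-20, 0) = 0, max(-73.23, 0) = 0
Node u (S = 149.5): V_u = e^(−0.035)·[0.4619·87.9521 + 0.5381·0.0000] = 39.2244
Node d (S = 73.73): V_d = e^(−0.035)·[0.4619·0.0000 + 0.5381·0.0000] = 0.0000
Node 0 (S = 105): V_0 = e^(−0.035)·[0.4619·39.2244 + 0.5381·0.0000] = 17.4931

€17.49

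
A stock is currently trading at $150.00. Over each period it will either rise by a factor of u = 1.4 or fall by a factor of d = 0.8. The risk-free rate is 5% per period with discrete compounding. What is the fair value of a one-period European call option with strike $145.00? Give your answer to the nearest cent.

Risk-neutral probability p = (1 + 0.05 − 0.8)/(1.4 − 0.8) = 0.2500/0.6000 = 0.4167
Terminal stock prices: S_u = 210, S_d = 120
Terminal payoffs (S − K): max(65, 0) = 65, max(-25, 0) = 0
Node 0 (S = 150): V_0 = 1/1.05·[0.4167·65.0000 + 0.5833·0.0000] = 25.7937

$25.79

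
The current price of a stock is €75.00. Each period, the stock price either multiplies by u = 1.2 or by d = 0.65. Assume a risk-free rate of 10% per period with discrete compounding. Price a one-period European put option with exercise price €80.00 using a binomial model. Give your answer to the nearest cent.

€5.17

Risk-neutral probability p = (1 + 0.1 − 0.65)/(1.2 − 0.65) = 0.4500/0.5500 = 0.8182
Terminal stock prices: S_u = 90, S_d = 48.75
Terminal payoffs (K − S): max(-10, 0) = 0, max(31.25, 0) = 31.25
Node 0 (S = 75): V_0 = 1/1.1·[0.8182·0.0000 + 0.1818·31.2500] = 5.1653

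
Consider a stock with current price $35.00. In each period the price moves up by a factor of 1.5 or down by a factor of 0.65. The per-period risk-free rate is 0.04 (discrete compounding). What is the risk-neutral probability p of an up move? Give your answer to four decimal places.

Risk-neutral probability p = (1 + 0.04 − 0.65)/(1.5 − 0.65) = 0.3900/0.8500 = 0.4588

p = 0.4588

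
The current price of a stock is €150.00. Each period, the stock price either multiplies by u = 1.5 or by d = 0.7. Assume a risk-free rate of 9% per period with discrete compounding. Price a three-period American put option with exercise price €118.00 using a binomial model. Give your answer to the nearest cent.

€11.37

Risk-neutral probability p = (1 + 0.09 − 0.7)/(1.5 − 0.7) = 0.3900/0.8000 = 0.4875
Terminal stock prices: S_uuu = 506.2, S_uud = 236.2, S_udd = 110.2, S_ddd = 51.45
Terminal payoffs (K − S): max(-388.2, 0) = 0, max(-118.2, 0) = 0, max(7.75, 0) = 7.75, max(66.55, 0) = 66.55
Node uu (S = 337.5): continuation = 1/1.09·[0.4875·0.0000 + 0.5125·0.0000] = 0.0000; exercise value = 0.0000 ≤ continuation, so V_uu = 0.0000
Node ud (S = 157.5): continuation = 1/1.09·[0.4875·0.0000 + 0.5125·7.7500] = 3.6439; exercise value = 0.0000 ≤ continuation, so V_ud = 3.6439
Node dd (S = 73.5): continuation = 1/1.09·[0.4875·7.7500 + 0.5125·66.5500] = 34.7569; exercise value = 44.5000 > continuation, so V_dd = 44.5000 (exercise)
Node u (S = 225): continuation = 1/1.09·[0.4875·0.0000 + 0.5125·3.6439] = 1.7133; exercise value = 0.0000 ≤ continuation, so V_u = 1.7133
Node d (S = 105): continuation = 1/1.09·[0.4875·3.6439 + 0.5125·44.5000] = 22.5529; exercise value = 13.0000 ≤ continuation, so V_d = 22.5529
Node 0 (S = 150): continuation = 1/1.09·[0.4875·1.7133 + 0.5125·22.5529] = 11.3703; exercise value = 0.0000 ≤ continuation, so V_0 = 11.3703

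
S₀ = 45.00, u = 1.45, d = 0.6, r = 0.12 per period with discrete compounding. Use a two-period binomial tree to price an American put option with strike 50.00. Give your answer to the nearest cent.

Risk-neutral probability p = (1 + 0.12 − 0.6)/(1.45 − 0.6) = 0.5200/0.8500 = 0.6118
Terminal stock prices: S_uu = 94.61, S_ud = 39.15, S_dd = 16.2
Terminal payoffs (K − S): max(-44.61, 0) = 0, max(10.85, 0) = 10.85, max(33.8, 0) = 33.8
Node u (S = 65.25): continuation = 1/1.12·[0.6118·0.0000 + 0.3882·10.8500] = 3.7610; exercise value = 0.0000 ≤ continuation, so V_u = 3.7610
Node d (S = 27): continuation = 1/1.12·[0.6118·10.8500 + 0.3882·33.8000] = 17.6429; exercise value = 23.0000 > continuation, so V_d = 23.0000 (exercise)
Node 0 (S = 45): continuation = 1/1.12·[0.6118·3.7610 + 0.3882·23.0000] = 10.0270; exercise value = 5.0000 ≤ continuation, so V_0 = 10.0270

10.03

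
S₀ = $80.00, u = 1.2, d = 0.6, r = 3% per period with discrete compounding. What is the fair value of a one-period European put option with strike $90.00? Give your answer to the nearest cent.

$11.55

Risk-neutral probability p = (1 + 0.03 − 0.6)/(1.2 − 0.6) = 0.4300/0.6000 = 0.7167
Terminal stock prices: S_u = 96, S_d = 48
Terminal payoffs (K − S): max(-6, 0) = 0, max(42, 0) = 42
Node 0 (S = 80): V_0 = 1/1.03·[0.7167·0.0000 + 0.2833·42.0000] = 11.5534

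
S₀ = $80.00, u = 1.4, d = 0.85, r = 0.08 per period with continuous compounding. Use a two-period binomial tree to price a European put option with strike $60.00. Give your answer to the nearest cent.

$0.62

Risk-neutral probability p = (e^0.08 − 0.85)/(1.4 − 0.85) = 0.2333/0.5500 = 0.4242
Terminal stock prices: S_uu = 156.8, S_ud = 95.2, S_dd = 57.8
Terminal payoffs (K − S): max(-96.8, 0) = 0, max(-35.2, 0) = 0, max(2.2, 0) = 2.2
Node u (S = 112): V_u = e^(−0.08)·[0.4242·0.0000 + 0.5758·0.0000] = 0.0000
Node d (S = 68): V_d = e^(−0.08)·[0.4242·0.0000 + 0.5758·2.2000] = 1.1695
Node 0 (S = 80): V_0 = e^(−0.08)·[0.4242·0.0000 + 0.5758·1.1695] = 0.6216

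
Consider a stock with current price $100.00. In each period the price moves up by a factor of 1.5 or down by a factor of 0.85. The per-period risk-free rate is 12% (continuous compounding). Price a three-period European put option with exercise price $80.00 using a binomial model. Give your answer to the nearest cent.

$2.44

Risk-neutral probability p = (e^0.12 − 0.85)/(1.5 − 0.85) = 0.2775/0.6500 = 0.4269
Terminal stock prices: S_uuu = 337.5, S_uud = 191.2, S_udd = 108.4, S_ddd = 61.41
Terminal payoffs (K − S): max(-257.5, 0) = 0, max(-111.2, 0) = 0, max(-28.37, 0) = 0, max(18.59, 0) = 18.59
Node uu (S = 225): V_uu = e^(−0.12)·[0.4269·0.0000 + 0.5731·0.0000] = 0.0000
Node ud (S = 127.5): V_ud = e^(−0.12)·[0.4269·0.0000 + 0.5731·0.0000] = 0.0000
Node dd (S = 72.25): V_dd = e^(−0.12)·[0.4269·0.0000 + 0.5731·18.5875] = 9.4476
Node u (S = 150): V_u = e^(−0.12)·[0.4269·0.0000 + 0.5731·0.0000] = 0.0000
Node d (S = 85): V_d = e^(−0.12)·[0.4269·0.0000 + 0.5731·9.4476] = 4.8020
Node 0 (S = 100): V_0 = e^(−0.12)·[0.4269·0.0000 + 0.5731·4.8020] = 2.4408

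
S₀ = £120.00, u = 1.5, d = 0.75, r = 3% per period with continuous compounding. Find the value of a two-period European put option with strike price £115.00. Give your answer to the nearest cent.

£17.53

Risk-neutral probability p = (e^0.03 − 0.75)/(1.5 − 0.75) = 0.2805/0.7500 = 0.3739
Terminal stock prices: S_uu = 270, S_ud = 135, S_dd = 67.5
Terminal payoffs (K − S): max(-155, 0) = 0, max(-20, 0) = 0, max(47.5, 0) = 47.5
Node u (S = 180): V_u = e^(−0.03)·[0.3739·0.0000 + 0.6261·0.0000] = 0.0000
Node d (S = 90): V_d = e^(−0.03)·[0.3739·0.0000 + 0.6261·47.5000] = 28.8590
Node 0 (S = 120): V_0 = e^(−0.03)·[0.3739·0.0000 + 0.6261·28.8590] = 17.5335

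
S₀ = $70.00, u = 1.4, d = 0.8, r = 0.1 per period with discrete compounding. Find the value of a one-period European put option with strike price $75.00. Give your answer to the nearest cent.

Risk-neutral probability p = (1 + 0.1 − 0.8)/(1.4 − 0.8) = 0.3000/0.6000 = 0.5000
Terminal stock prices: S_u = 98, S_d = 56
Terminal payoffs (K − S): max(-23, 0) = 0, max(19, 0) = 19
Node 0 (S = 70): V_0 = 1/1.1·[0.5000·0.0000 + 0.5000·19.0000] = 8.6364

$8.64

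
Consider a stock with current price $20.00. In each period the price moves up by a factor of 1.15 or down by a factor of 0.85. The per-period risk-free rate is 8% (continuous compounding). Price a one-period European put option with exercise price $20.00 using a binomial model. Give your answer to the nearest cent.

$0.62

Risk-neutral probability p = (e^0.08 − 0.85)/(1.15 − 0.85) = 0.2333/0.3000 = 0.7776
Terminal stock prices: S_u = 23, S_d = 17
Terminal payoffs (K − S): max(-3, 0) = 0, max(3, 0) = 3
Node 0 (S = 20): V_0 = e^(−0.08)·[0.7776·0.0000 + 0.2224·3.0000] = 0.6158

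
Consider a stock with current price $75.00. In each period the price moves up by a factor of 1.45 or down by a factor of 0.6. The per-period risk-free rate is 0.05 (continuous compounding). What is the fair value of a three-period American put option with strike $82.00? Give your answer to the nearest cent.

Risk-neutral probability p = (e^0.05 − 0.6)/(1.45 − 0.6) = 0.4513/0.8500 = 0.5309
Terminal stock prices: S_uuu = 228.6, S_uud = 94.61, S_udd = 39.15, S_ddd = 16.2
Terminal payoffs (K − S): max(-146.6, 0) = 0, max(-12.61, 0) = 0, max(42.85, 0) = 42.85, max(65.8, 0) = 65.8
Node uu (S = 157.7): continuation = e^(−0.05)·[0.5309·0.0000 + 0.4691·0.0000] = 0.0000; exercise value = 0.0000 ≤ continuation, so V_uu = 0.0000
Node ud (S = 65.25): continuation = e^(−0.05)·[0.5309·0.0000 + 0.4691·42.8500] = 19.1203; exercise value = 16.7500 ≤ continuation, so V_ud = 19.1203
Node dd (S = 27): continuation = e^(−0.05)·[0.5309·42.8500 + 0.4691·65.8000] = 51.0008; exercise value = 55.0000 > continuation, so V_dd = 55.0000 (exercise)
Node u (S = 108.8): continuation = e^(−0.05)·[0.5309·0.0000 + 0.4691·19.1203] = 8.5318; exercise value = 0.0000 ≤ continuation, so V_u = 8.5318
Node d (S = 45): continuation = e^(−0.05)·[0.5309·19.1203 + 0.4691·55.0000] = 34.1979; exercise value = 37.0000 > continuation, so V_d = 37.0000 (exercise)
Node 0 (S = 75): continuation = e^(−0.05)·[0.5309·8.5318 + 0.4691·37.0000] = 20.8186; exercise value = 7.0000 ≤ continuation, so V_0 = 20.8186

$20.82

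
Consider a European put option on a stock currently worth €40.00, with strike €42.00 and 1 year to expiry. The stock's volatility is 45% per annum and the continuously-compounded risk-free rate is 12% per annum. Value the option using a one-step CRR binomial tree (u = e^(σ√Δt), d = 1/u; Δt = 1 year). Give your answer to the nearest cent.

CRR parameters: u = e^(σ√Δt) = e^(0.45·√1) = 1.5683, d = 1/u = 0.6376
Per-period rate: rΔt = 0.12·1 = 0.12, so R = e^0.12 = 1.1275
Risk-neutral probability p = (e^0.12 − 0.6376)/(1.5683 − 0.6376) = 0.4899/0.9307 = 0.5264
Terminal stock prices: S_u = 62.73, S_d = 25.51
Terminal payoffs (K − S): max(-20.73, 0) = 0, max(16.49, 0) = 16.49
Node 0 (S = 40): V_0 = e^(−0.12)·[0.5264·0.0000 + 0.4736·16.4949] = 6.9293

€6.93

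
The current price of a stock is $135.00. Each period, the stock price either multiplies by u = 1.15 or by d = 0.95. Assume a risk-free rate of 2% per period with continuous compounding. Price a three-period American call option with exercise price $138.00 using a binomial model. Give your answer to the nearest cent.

Risk-neutral probability p = (e^0.02 − 0.95)/(1.15 − 0.95) = 0.0702/0.2000 = 0.3510
Terminal stock prices: S_uuu = 205.3, S_uud = 169.6, S_udd = 140.1, S_ddd = 115.7
Terminal payoffs (S − K): max(67.32, 0) = 67.32, max(31.61, 0) = 31.61, max(2.113, 0) = 2.113, max(-22.25, 0) = 0
Node uu (S = 178.5): continuation = e^(−0.02)·[0.3510·67.3181 + 0.6490·31.6106] = 43.2701; exercise value = 40.5375 ≤ continuation, so V_uu = 43.2701
Node ud (S = 147.5): continuation = e^(−0.02)·[0.3510·31.6106 + 0.6490·2.1131] = 12.2201; exercise value = 9.4875 ≤ continuation, so V_ud = 12.2201
Node dd (S = 121.8): continuation = e^(−0.02)·[0.3510·2.1131 + 0.6490·0.0000] = 0.7270; exercise value = 0.0000 ≤ continuation, so V_dd = 0.7270
Node u (S = 155.2): continuation = e^(−0.02)·[0.3510·43.2701 + 0.6490·12.2201] = 22.6611; exercise value = 17.2500 ≤ continuation, so V_u = 22.6611
Node d (S = 128.2): continuation = e^(−0.02)·[0.3510·12.2201 + 0.6490·0.7270] = 4.6669; exercise value = 0.0000 ≤ continuation, so V_d = 4.6669
Node 0 (S = 135): continuation = e^(−0.02)·[0.3510·22.6611 + 0.6490·4.6669] = 10.7655; exercise value = 0.0000 ≤ continuation, so V_0 = 10.7655

$10.77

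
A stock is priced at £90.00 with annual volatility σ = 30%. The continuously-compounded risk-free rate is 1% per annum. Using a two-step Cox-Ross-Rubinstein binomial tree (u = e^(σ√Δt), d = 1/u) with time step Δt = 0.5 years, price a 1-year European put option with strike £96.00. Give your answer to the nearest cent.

£13.71

CRR parameters: u = e^(σ√Δt) = e^(0.3·√0.5) = 1.2363, d = 1/u = 0.8089
Per-period rate: rΔt = 0.01·0.5 = 0.005, so R = e^0.005 = 1.0050
Risk-neutral probability p = (e^0.005 − 0.8089)/(1.2363 − 0.8089) = 0.1962/0.4275 = 0.4589
Terminal stock prices: S_uu = 137.6, S_ud = 90, S_dd = 58.88
Terminal payoffs (K − S): max(-41.56, 0) = 0, max(6, 0) = 6, max(37.12, 0) = 37.12
Node u (S = 111.3): V_u = e^(−0.005)·[0.4589·0.0000 + 0.5411·6.0000] = 3.2305
Node d (S = 72.8): V_d = e^(−0.005)·[0.4589·6.0000 + 0.5411·37.1174] = 22.7240
Node 0 (S = 90): V_0 = e^(−0.005)·[0.4589·3.2305 + 0.5411·22.7240] = 13.7099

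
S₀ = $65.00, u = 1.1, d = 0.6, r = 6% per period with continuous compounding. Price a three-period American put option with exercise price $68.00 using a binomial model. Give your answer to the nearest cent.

$4.79

Risk-neutral probability p = (e^0.06 − 0.6)/(1.1 − 0.6) = 0.4618/0.5000 = 0.9237
Terminal stock prices: S_uuu = 86.52, S_uud = 47.19, S_udd = 25.74, S_ddd = 14.04
Terminal payoffs (K − S): max(-18.52, 0) = 0, max(20.81, 0) = 20.81, max(42.26, 0) = 42.26, max(53.96, 0) = 53.96
Node uu (S = 78.65): continuation = e^(−0.06)·[0.9237·0.0000 + 0.0763·20.8100] = 1.4959; exercise value = 0.0000 ≤ continuation, so V_uu = 1.4959
Node ud (S = 42.9): continuation = e^(−0.06)·[0.9237·20.8100 + 0.0763·42.2600] = 21.1400; exercise value = 25.1000 > continuation, so V_ud = 25.1000 (exercise)
Node dd (S = 23.4): continuation = e^(−0.06)·[0.9237·42.2600 + 0.0763·53.9600] = 40.6400; exercise value = 44.6000 > continuation, so V_dd = 44.6000 (exercise)
Node u (S = 71.5): continuation = e^(−0.06)·[0.9237·1.4959 + 0.0763·25.1000] = 3.1055; exercise value = 0.0000 ≤ continuation, so V_u = 3.1055
Node d (S = 39): continuation = e^(−0.06)·[0.9237·25.1000 + 0.0763·44.6000] = 25.0400; exercise value = 29.0000 > continuation, so V_d = 29.0000 (exercise)
Node 0 (S = 65): continuation = e^(−0.06)·[0.9237·3.1055 + 0.0763·29.0000] = 4.7860; exercise value = 3.0000 ≤ continuation, so V_0 = 4.7860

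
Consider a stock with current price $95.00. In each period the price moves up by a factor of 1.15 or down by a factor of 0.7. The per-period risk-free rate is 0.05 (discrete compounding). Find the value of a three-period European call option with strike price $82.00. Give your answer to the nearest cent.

Risk-neutral probability p = (1 + 0.05 − 0.7)/(1.15 − 0.7) = 0.3500/0.4500 = 0.7778
Terminal stock prices: S_uuu = 144.5, S_uud = 87.95, S_udd = 53.53, S_ddd = 32.58
Terminal payoffs (S − K): max(62.48, 0) = 62.48, max(5.946, 0) = 5.946, max(-28.47, 0) = 0, max(-49.42, 0) = 0
Node uu (S = 125.6): V_uu = 1/1.05·[0.7778·62.4831 + 0.2222·5.9462] = 47.5423
Node ud (S = 76.47): V_ud = 1/1.05·[0.7778·5.9462 + 0.2222·0.0000] = 4.4046
Node dd (S = 46.55): V_dd = 1/1.05·[0.7778·0.0000 + 0.2222·0.0000] = 0.0000
Node u (S = 109.2): V_u = 1/1.05·[0.7778·47.5423 + 0.2222·4.4046] = 36.1487
Node d (S = 66.5): V_d = 1/1.05·[0.7778·4.4046 + 0.2222·0.0000] = 3.2627
Node 0 (S = 95): V_0 = 1/1.05·[0.7778·36.1487 + 0.2222·3.2627] = 27.4673

$27.47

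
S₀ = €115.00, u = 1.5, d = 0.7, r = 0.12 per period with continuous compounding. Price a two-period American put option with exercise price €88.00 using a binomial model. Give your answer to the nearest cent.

€5.40

Risk-neutral probability p = (e^0.12 − 0.7)/(1.5 − 0.7) = 0.4275/0.8000 = 0.5344
Terminal stock prices: S_uu = 258.8, S_ud = 120.7, S_dd = 56.35
Terminal payoffs (K − S): max(-170.8, 0) = 0, max(-32.75, 0) = 0, max(31.65, 0) = 31.65
Node u (S = 172.5): continuation = e^(−0.12)·[0.5344·0.0000 + 0.4656·0.0000] = 0.0000; exercise value = 0.0000 ≤ continuation, so V_u = 0.0000
Node d (S = 80.5): continuation = e^(−0.12)·[0.5344·0.0000 + 0.4656·31.6500] = 13.0707; exercise value = 7.5000 ≤ continuation, so V_d = 13.0707
Node 0 (S = 115): continuation = e^(−0.12)·[0.5344·0.0000 + 0.4656·13.0707] = 5.3979; exercise value = 0.0000 ≤ continuation, so V_0 = 5.3979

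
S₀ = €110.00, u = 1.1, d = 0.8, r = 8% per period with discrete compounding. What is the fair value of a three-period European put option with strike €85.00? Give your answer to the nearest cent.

Risk-neutral probability p = (1 + 0.08 − 0.8)/(1.1 − 0.8) = 0.2800/0.3000 = 0.9333
Terminal stock prices: S_uuu = 146.4, S_uud = 106.5, S_udd = 77.44, S_ddd = 56.32
Terminal payoffs (K − S): max(-61.41, 0) = 0, max(-21.48, 0) = 0, max(7.56, 0) = 7.56, max(28.68, 0) = 28.68
Node uu (S = 133.1): V_uu = 1/1.08·[0.9333·0.0000 + 0.0667·0.0000] = 0.0000
Node ud (S = 96.8): V_ud = 1/1.08·[0.9333·0.0000 + 0.0667·7.5600] = 0.4667
Node dd (S = 70.4): V_dd = 1/1.08·[0.9333·7.5600 + 0.0667·28.6800] = 8.3037
Node u (S = 121): V_u = 1/1.08·[0.9333·0.0000 + 0.0667·0.4667] = 0.0288
Node d (S = 88): V_d = 1/1.08·[0.9333·0.4667 + 0.0667·8.3037] = 0.9159
Node 0 (S = 110): V_0 = 1/1.08·[0.9333·0.0288 + 0.0667·0.9159] = 0.0814

€0.08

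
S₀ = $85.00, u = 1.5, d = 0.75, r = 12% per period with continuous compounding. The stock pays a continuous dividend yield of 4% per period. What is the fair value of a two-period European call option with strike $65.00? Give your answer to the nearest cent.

$31.51

Per-period risk-free factor R = e^0.12 = 1.1275; dividend-adjusted growth = e^(0.12−0.04) = 1.0833.
Risk-neutral probability p = (1.0833 − 0.75)/(1.5 − 0.75) = 0.3333/0.7500 = 0.4444
Terminal stock prices: S_uu = 191.2, S_ud = 95.62, S_dd = 47.81
Terminal payoffs (S − K): max(126.2, 0) = 126.2, max(30.62, 0) = 30.62, max(-17.19, 0) = 0
Node u (S = 127.5): V_u = e^(−0.12)·[0.4444·126.2500 + 0.5556·30.6250] = 64.8508
Node d (S = 63.75): V_d = e^(−0.12)·[0.4444·30.6250 + 0.5556·0.0000] = 12.0703
Node 0 (S = 85): V_0 = e^(−0.12)·[0.4444·64.8508 + 0.5556·12.0703] = 31.5079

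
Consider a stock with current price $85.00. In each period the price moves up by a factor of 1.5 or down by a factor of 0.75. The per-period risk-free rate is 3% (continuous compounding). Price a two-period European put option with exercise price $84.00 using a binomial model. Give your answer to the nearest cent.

$13.36

Risk-neutral probability p = (e^0.03 − 0.75)/(1.5 − 0.75) = 0.2805/0.7500 = 0.3739
Terminal stock prices: S_uu = 191.2, S_ud = 95.62, S_dd = 47.81
Terminal payoffs (K − S): max(-107.2, 0) = 0, max(-11.62, 0) = 0, max(36.19, 0) = 36.19
Node u (S = 127.5): V_u = e^(−0.03)·[0.3739·0.0000 + 0.6261·0.0000] = 0.0000
Node d (S = 63.75): V_d = e^(−0.03)·[0.3739·0.0000 + 0.6261·36.1875] = 21.9860
Node 0 (S = 85): V_0 = e^(−0.03)·[0.3739·0.0000 + 0.6261·21.9860] = 13.3578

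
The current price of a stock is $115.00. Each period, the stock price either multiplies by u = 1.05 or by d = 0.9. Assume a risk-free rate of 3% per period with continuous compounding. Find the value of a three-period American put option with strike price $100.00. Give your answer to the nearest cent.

$0.17

Risk-neutral probability p = (e^0.03 − 0.9)/(1.05 − 0.9) = 0.1305/0.1500 = 0.8697
Terminal stock prices: S_uuu = 133.1, S_uud = 114.1, S_udd = 97.81, S_ddd = 83.84
Terminal payoffs (K − S): max(-33.13, 0) = 0, max(-14.11, 0) = 0, max(2.192, 0) = 2.192, max(16.16, 0) = 16.16
Node uu (S = 126.8): continuation = e^(−0.03)·[0.8697·0.0000 + 0.1303·0.0000] = 0.0000; exercise value = 0.0000 ≤ continuation, so V_uu = 0.0000
Node ud (S = 108.7): continuation = e^(−0.03)·[0.8697·0.0000 + 0.1303·2.1925] = 0.2772; exercise value = 0.0000 ≤ continuation, so V_ud = 0.2772
Node dd (S = 93.15): continuation = e^(−0.03)·[0.8697·2.1925 + 0.1303·16.1650] = 3.8946; exercise value = 6.8500 > continuation, so V_dd = 6.8500 (exercise)
Node u (S = 120.8): continuation = e^(−0.03)·[0.8697·0.0000 + 0.1303·0.2772] = 0.0351; exercise value = 0.0000 ≤ continuation, so V_u = 0.0351
Node d (S = 103.5): continuation = e^(−0.03)·[0.8697·0.2772 + 0.1303·6.8500] = 1.1002; exercise value = 0.0000 ≤ continuation, so V_d = 1.1002
Node 0 (S = 115): continuation = e^(−0.03)·[0.8697·0.0351 + 0.1303·1.1002] = 0.1687; exercise value = 0.0000 ≤ continuation, so V_0 = 0.1687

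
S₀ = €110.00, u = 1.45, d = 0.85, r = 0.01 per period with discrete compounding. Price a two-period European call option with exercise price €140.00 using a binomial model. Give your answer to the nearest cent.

€6.36

Risk-neutral probability p = (1 + 0.01 − 0.85)/(1.45 − 0.85) = 0.1600/0.6000 = 0.2667
Terminal stock prices: S_uu = 231.3, S_ud = 135.6, S_dd = 79.47
Terminal payoffs (S − K): max(91.28, 0) = 91.28, max(-4.425, 0) = 0, max(-60.53, 0) = 0
Node u (S = 159.5): V_u = 1/1.01·[0.2667·91.2750 + 0.7333·0.0000] = 24.0990
Node d (S = 93.5): V_d = 1/1.01·[0.2667·0.0000 + 0.7333·0.0000] = 0.0000
Node 0 (S = 110): V_0 = 1/1.01·[0.2667·24.0990 + 0.7333·0.0000] = 6.3628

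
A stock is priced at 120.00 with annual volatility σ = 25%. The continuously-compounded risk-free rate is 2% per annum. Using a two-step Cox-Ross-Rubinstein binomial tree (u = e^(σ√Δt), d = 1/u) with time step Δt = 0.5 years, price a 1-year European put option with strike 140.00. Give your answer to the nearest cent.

CRR parameters: u = e^(σ√Δt) = e^(0.25·√0.5) = 1.1934, d = 1/u = 0.8380
Per-period rate: rΔt = 0.02·0.5 = 0.01, so R = e^0.01 = 1.0101
Risk-neutral probability p = (e^0.01 − 0.8380)/(1.1934 − 0.8380) = 0.1721/0.3554 = 0.4842
Terminal stock prices: S_uu = 170.9, S_ud = 120, S_dd = 84.26
Terminal payoffs (K − S): max(-30.89, 0) = 0, max(20, 0) = 20, max(55.74, 0) = 55.74
Node u (S = 143.2): V_u = e^(−0.01)·[0.4842·0.0000 + 0.5158·20.0000] = 10.2134
Node d (S = 100.6): V_d = e^(−0.01)·[0.4842·20.0000 + 0.5158·55.7374] = 38.0510
Node 0 (S = 120): V_0 = e^(−0.01)·[0.4842·10.2134 + 0.5158·38.0510] = 24.3275

24.33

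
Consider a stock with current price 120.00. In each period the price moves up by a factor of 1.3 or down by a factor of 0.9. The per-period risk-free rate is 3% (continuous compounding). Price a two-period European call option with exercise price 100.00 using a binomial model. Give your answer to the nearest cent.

27.02

Risk-neutral probability p = (e^0.03 − 0.9)/(1.3 − 0.9) = 0.1305/0.4000 = 0.3261
Terminal stock prices: S_uu = 202.8, S_ud = 140.4, S_dd = 97.2
Terminal payoffs (S − K): max(102.8, 0) = 102.8, max(40.4, 0) = 40.4, max(-2.8, 0) = 0
Node u (S = 156): V_u = e^(−0.03)·[0.3261·102.8000 + 0.6739·40.4000] = 58.9554
Node d (S = 108): V_d = e^(−0.03)·[0.3261·40.4000 + 0.6739·0.0000] = 12.7865
Node 0 (S = 120): V_0 = e^(−0.03)·[0.3261·58.9554 + 0.6739·12.7865] = 27.0210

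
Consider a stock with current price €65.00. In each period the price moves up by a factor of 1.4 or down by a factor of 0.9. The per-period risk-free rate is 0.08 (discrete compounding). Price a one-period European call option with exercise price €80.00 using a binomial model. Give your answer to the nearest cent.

Risk-neutral probability p = (1 + 0.08 − 0.9)/(1.4 − 0.9) = 0.1800/0.5000 = 0.3600
Terminal stock prices: S_u = 91, S_d = 58.5
Terminal payoffs (S − K): max(11, 0) = 11, max(-21.5, 0) = 0
Node 0 (S = 65): V_0 = 1/1.08·[0.3600·11.0000 + 0.6400·0.0000] = 3.6667

€3.67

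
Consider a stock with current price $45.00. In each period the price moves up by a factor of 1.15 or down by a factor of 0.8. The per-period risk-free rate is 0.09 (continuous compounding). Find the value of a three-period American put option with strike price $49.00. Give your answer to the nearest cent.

$4.00

Risk-neutral probability p = (e^0.09 − 0.8)/(1.15 − 0.8) = 0.2942/0.3500 = 0.8405
Terminal stock prices: S_uuu = 68.44, S_uud = 47.61, S_udd = 33.12, S_ddd = 23.04
Terminal payoffs (K − S): max(-19.44, 0) = 0, max(1.39, 0) = 1.39, max(15.88, 0) = 15.88, max(25.96, 0) = 25.96
Node uu (S = 59.51): continuation = e^(−0.09)·[0.8405·0.0000 + 0.1595·1.3900] = 0.2026; exercise value = 0.0000 ≤ continuation, so V_uu = 0.2026
Node ud (S = 41.4): continuation = e^(−0.09)·[0.8405·1.3900 + 0.1595·15.8800] = 3.3826; exercise value = 7.6000 > continuation, so V_ud = 7.6000 (exercise)
Node dd (S = 28.8): continuation = e^(−0.09)·[0.8405·15.8800 + 0.1595·25.9600] = 15.9826; exercise value = 20.2000 > continuation, so V_dd = 20.2000 (exercise)
Node u (S = 51.75): continuation = e^(−0.09)·[0.8405·0.2026 + 0.1595·7.6000] = 1.2635; exercise value = 0.0000 ≤ continuation, so V_u = 1.2635
Node d (S = 36): continuation = e^(−0.09)·[0.8405·7.6000 + 0.1595·20.2000] = 8.7826; exercise value = 13.0000 > continuation, so V_d = 13.0000 (exercise)
Node 0 (S = 45): continuation = e^(−0.09)·[0.8405·1.2635 + 0.1595·13.0000] = 2.8657; exercise value = 4.0000 > continuation, so V_0 = 4.0000 (exercise)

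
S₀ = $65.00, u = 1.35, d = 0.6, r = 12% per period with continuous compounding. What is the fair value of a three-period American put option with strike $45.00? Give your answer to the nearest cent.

$2.65

Risk-neutral probability p = (e^0.12 − 0.6)/(1.35 − 0.6) = 0.5275/0.7500 = 0.7033
Terminal stock prices: S_uuu = 159.9, S_uud = 71.08, S_udd = 31.59, S_ddd = 14.04
Terminal payoffs (K − S): max(-114.9, 0) = 0, max(-26.08, 0) = 0, max(13.41, 0) = 13.41, max(30.96, 0) = 30.96
Node uu (S = 118.5): continuation = e^(−0.12)·[0.7033·0.0000 + 0.2967·0.0000] = 0.0000; exercise value = 0.0000 ≤ continuation, so V_uu = 0.0000
Node ud (S = 52.65): continuation = e^(−0.12)·[0.7033·0.0000 + 0.2967·13.4100] = 3.5285; exercise value = 0.0000 ≤ continuation, so V_ud = 3.5285
Node dd (S = 23.4): continuation = e^(−0.12)·[0.7033·13.4100 + 0.2967·30.9600] = 16.5114; exercise value = 21.6000 > continuation, so V_dd = 21.6000 (exercise)
Node u (S = 87.75): continuation = e^(−0.12)·[0.7033·0.0000 + 0.2967·3.5285] = 0.9284; exercise value = 0.0000 ≤ continuation, so V_u = 0.9284
Node d (S = 39): continuation = e^(−0.12)·[0.7033·3.5285 + 0.2967·21.6000] = 7.8845; exercise value = 6.0000 ≤ continuation, so V_d = 7.8845
Node 0 (S = 65): continuation = e^(−0.12)·[0.7033·0.9284 + 0.2967·7.8845] = 2.6538; exercise value = 0.0000 ≤ continuation, so V_0 = 2.6538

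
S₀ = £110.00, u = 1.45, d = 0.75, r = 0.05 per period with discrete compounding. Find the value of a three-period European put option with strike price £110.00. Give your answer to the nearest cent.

Risk-neutral probability p = (1 + 0.05 − 0.75)/(1.45 − 0.75) = 0.3000/0.7000 = 0.4286
Terminal stock prices: S_uuu = 335.3, S_uud = 173.5, S_udd = 89.72, S_ddd = 46.41
Terminal payoffs (K − S): max(-225.3, 0) = 0, max(-63.46, 0) = 0, max(20.28, 0) = 20.28, max(63.59, 0) = 63.59
Node uu (S = 231.3): V_uu = 1/1.05·[0.4286·0.0000 + 0.5714·0.0000] = 0.0000
Node ud (S = 119.6): V_ud = 1/1.05·[0.4286·0.0000 + 0.5714·20.2812] = 11.0374
Node dd (S = 61.88): V_dd = 1/1.05·[0.4286·20.2812 + 0.5714·63.5938] = 42.8869
Node u (S = 159.5): V_u = 1/1.05·[0.4286·0.0000 + 0.5714·11.0374] = 6.0068
Node d (S = 82.5): V_d = 1/1.05·[0.4286·11.0374 + 0.5714·42.8869] = 27.8449
Node 0 (S = 110): V_0 = 1/1.05·[0.4286·6.0068 + 0.5714·27.8449] = 17.6054

£17.61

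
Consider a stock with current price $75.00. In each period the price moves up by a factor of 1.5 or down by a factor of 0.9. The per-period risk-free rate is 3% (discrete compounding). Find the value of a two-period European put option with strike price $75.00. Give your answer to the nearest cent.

$8.24

Risk-neutral probability p = (1 + 0.03 − 0.9)/(1.5 − 0.9) = 0.1300/0.6000 = 0.2167
Terminal stock prices: S_uu = 168.8, S_ud = 101.2, S_dd = 60.75
Terminal payoffs (K − S): max(-93.75, 0) = 0, max(-26.25, 0) = 0, max(14.25, 0) = 14.25
Node u (S = 112.5): V_u = 1/1.03·[0.2167·0.0000 + 0.7833·0.0000] = 0.0000
Node d (S = 67.5): V_d = 1/1.03·[0.2167·0.0000 + 0.7833·14.2500] = 10.8374
Node 0 (S = 75): V_0 = 1/1.03·[0.2167·0.0000 + 0.7833·10.8374] = 8.2420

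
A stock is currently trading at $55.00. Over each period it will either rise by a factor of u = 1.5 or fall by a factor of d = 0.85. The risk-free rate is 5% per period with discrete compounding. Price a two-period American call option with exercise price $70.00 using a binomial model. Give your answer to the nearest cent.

Risk-neutral probability p = (1 + 0.05 − 0.85)/(1.5 − 0.85) = 0.2000/0.6500 = 0.3077
Terminal stock prices: S_uu = 123.8, S_ud = 70.12, S_dd = 39.74
Terminal payoffs (S − K): max(53.75, 0) = 53.75, max(0.125, 0) = 0.125, max(-30.26, 0) = 0
Node u (S = 82.5): continuation = 1/1.05·[0.3077·53.7500 + 0.6923·0.1250] = 15.8333; exercise value = 12.5000 ≤ continuation, so V_u = 15.8333
Node d (S = 46.75): continuation = 1/1.05·[0.3077·0.1250 + 0.6923·0.0000] = 0.0366; exercise value = 0.0000 ≤ continuation, so V_d = 0.0366
Node 0 (S = 55): continuation = 1/1.05·[0.3077·15.8333 + 0.6923·0.0366] = 4.6640; exercise value = 0.0000 ≤ continuation, so V_0 = 4.6640

$4.66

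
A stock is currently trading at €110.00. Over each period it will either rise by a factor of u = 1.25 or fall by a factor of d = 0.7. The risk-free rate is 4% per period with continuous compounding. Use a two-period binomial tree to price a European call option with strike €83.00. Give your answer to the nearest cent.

Risk-neutral probability p = (e^0.04 − 0.7)/(1.25 − 0.7) = 0.3408/0.5500 = 0.6197
Terminal stock prices: S_uu = 171.9, S_ud = 96.25, S_dd = 53.9
Terminal payoffs (S − K): max(88.88, 0) = 88.88, max(13.25, 0) = 13.25, max(-29.1, 0) = 0
Node u (S = 137.5): V_u = e^(−0.04)·[0.6197·88.8750 + 0.3803·13.2500] = 57.7545
Node d (S = 77): V_d = e^(−0.04)·[0.6197·13.2500 + 0.3803·0.0000] = 7.8885
Node 0 (S = 110): V_0 = e^(−0.04)·[0.6197·57.7545 + 0.3803·7.8885] = 37.2673

€37.27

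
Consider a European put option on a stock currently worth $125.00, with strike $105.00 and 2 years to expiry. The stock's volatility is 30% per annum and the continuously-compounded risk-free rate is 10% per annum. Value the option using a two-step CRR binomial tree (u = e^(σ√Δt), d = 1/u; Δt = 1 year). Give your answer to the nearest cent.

$4.81

CRR parameters: u = e^(σ√Δt) = e^(0.3·√1) = 1.3499, d = 1/u = 0.7408
Per-period rate: rΔt = 0.1·1 = 0.1, so R = e^0.1 = 1.1052
Risk-neutral probability p = (e^0.1 − 0.7408)/(1.3499 − 0.7408) = 0.3644/0.6090 = 0.5982
Terminal stock prices: S_uu = 227.8, S_ud = 125, S_dd = 68.6
Terminal payoffs (K − S): max(-122.8, 0) = 0, max(-20, 0) = 0, max(36.4, 0) = 36.4
Node u (S = 168.7): V_u = e^(−0.1)·[0.5982·0.0000 + 0.4018·0.0000] = 0.0000
Node d (S = 92.6): V_d = e^(−0.1)·[0.5982·0.0000 + 0.4018·36.3985] = 13.2319
Node 0 (S = 125): V_0 = e^(−0.1)·[0.5982·0.0000 + 0.4018·13.2319] = 4.8101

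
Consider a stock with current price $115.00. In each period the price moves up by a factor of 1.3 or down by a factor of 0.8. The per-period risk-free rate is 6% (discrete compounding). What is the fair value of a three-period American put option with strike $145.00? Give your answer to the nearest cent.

$30.00

Risk-neutral probability p = (1 + 0.06 − 0.8)/(1.3 − 0.8) = 0.2600/0.5000 = 0.5200
Terminal stock prices: S_uuu = 252.7, S_uud = 155.5, S_udd = 95.68, S_ddd = 58.88
Terminal payoffs (K − S): max(-107.7, 0) = 0, max(-10.48, 0) = 0, max(49.32, 0) = 49.32, max(86.12, 0) = 86.12
Node uu (S = 194.4): continuation = 1/1.06·[0.5200·0.0000 + 0.4800·0.0000] = 0.0000; exercise value = 0.0000 ≤ continuation, so V_uu = 0.0000
Node ud (S = 119.6): continuation = 1/1.06·[0.5200·0.0000 + 0.4800·49.3200] = 22.3336; exercise value = 25.4000 > continuation, so V_ud = 25.4000 (exercise)
Node dd (S = 73.6): continuation = 1/1.06·[0.5200·49.3200 + 0.4800·86.1200] = 63.1925; exercise value = 71.4000 > continuation, so V_dd = 71.4000 (exercise)
Node u (S = 149.5): continuation = 1/1.06·[0.5200·0.0000 + 0.4800·25.4000] = 11.5019; exercise value = 0.0000 ≤ continuation, so V_u = 11.5019
Node d (S = 92): continuation = 1/1.06·[0.5200·25.4000 + 0.4800·71.4000] = 44.7925; exercise value = 53.0000 > continuation, so V_d = 53.0000 (exercise)
Node 0 (S = 115): continuation = 1/1.06·[0.5200·11.5019 + 0.4800·53.0000] = 29.6424; exercise value = 30.0000 > continuation, so V_0 = 30.0000 (exercise)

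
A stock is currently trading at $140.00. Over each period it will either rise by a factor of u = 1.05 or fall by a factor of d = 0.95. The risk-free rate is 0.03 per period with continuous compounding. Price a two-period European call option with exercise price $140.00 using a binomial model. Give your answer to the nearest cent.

Risk-neutral probability p = (e^0.03 − 0.95)/(1.05 − 0.95) = 0.0805/0.1000 = 0.8045
Terminal stock prices: S_uu = 154.3, S_ud = 139.7, S_dd = 126.3
Terminal payoffs (S − K): max(14.35, 0) = 14.35, max(-0.35, 0) = 0, max(-13.65, 0) = 0
Node u (S = 147): V_u = e^(−0.03)·[0.8045·14.3500 + 0.1955·0.0000] = 11.2040
Node d (S = 133): V_d = e^(−0.03)·[0.8045·0.0000 + 0.1955·0.0000] = 0.0000
Node 0 (S = 140): V_0 = e^(−0.03)·[0.8045·11.2040 + 0.1955·0.0000] = 8.7477

$8.75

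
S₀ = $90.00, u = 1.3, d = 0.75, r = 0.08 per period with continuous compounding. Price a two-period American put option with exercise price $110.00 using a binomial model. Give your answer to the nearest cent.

Risk-neutral probability p = (e^0.08 − 0.75)/(1.3 − 0.75) = 0.3333/0.5500 = 0.6060
Terminal stock prices: S_uu = 152.1, S_ud = 87.75, S_dd = 50.62
Terminal payoffs (K − S): max(-42.1, 0) = 0, max(22.25, 0) = 22.25, max(59.38, 0) = 59.38
Node u (S = 117): continuation = e^(−0.08)·[0.6060·0.0000 + 0.3940·22.2500] = 8.0930; exercise value = 0.0000 ≤ continuation, so V_u = 8.0930
Node d (S = 67.5): continuation = e^(−0.08)·[0.6060·22.2500 + 0.3940·59.3750] = 34.0428; exercise value = 42.5000 > continuation, so V_d = 42.5000 (exercise)
Node 0 (S = 90): continuation = e^(−0.08)·[0.6060·8.0930 + 0.3940·42.5000] = 19.9856; exercise value = 20.0000 > continuation, so V_0 = 20.0000 (exercise)

$20.00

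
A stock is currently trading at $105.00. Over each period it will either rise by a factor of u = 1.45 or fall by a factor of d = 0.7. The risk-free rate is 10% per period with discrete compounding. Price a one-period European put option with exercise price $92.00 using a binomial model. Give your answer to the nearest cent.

$7.85

Risk-neutral probability p = (1 + 0.1 − 0.7)/(1.45 − 0.7) = 0.4000/0.7500 = 0.5333
Terminal stock prices: S_u = 152.2, S_d = 73.5
Terminal payoffs (K − S): max(-60.25, 0) = 0, max(18.5, 0) = 18.5
Node 0 (S = 105): V_0 = 1/1.1·[0.5333·0.0000 + 0.4667·18.5000] = 7.8485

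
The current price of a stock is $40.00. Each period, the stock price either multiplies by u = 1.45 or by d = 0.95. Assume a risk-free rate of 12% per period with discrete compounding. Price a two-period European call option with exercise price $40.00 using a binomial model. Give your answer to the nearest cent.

$9.47

Risk-neutral probability p = (1 + 0.12 − 0.95)/(1.45 − 0.95) = 0.1700/0.5000 = 0.3400
Terminal stock prices: S_uu = 84.1, S_ud = 55.1, S_dd = 36.1
Terminal payoffs (S − K): max(44.1, 0) = 44.1, max(15.1, 0) = 15.1, max(-3.9, 0) = 0
Node u (S = 58): V_u = 1/1.12·[0.3400·44.1000 + 0.6600·15.1000] = 22.2857
Node d (S = 38): V_d = 1/1.12·[0.3400·15.1000 + 0.6600·0.0000] = 4.5839
Node 0 (S = 40): V_0 = 1/1.12·[0.3400·22.2857 + 0.6600·4.5839] = 9.4665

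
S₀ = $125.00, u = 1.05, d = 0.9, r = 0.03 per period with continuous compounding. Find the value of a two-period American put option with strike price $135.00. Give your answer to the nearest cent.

Risk-neutral probability p = (e^0.03 − 0.9)/(1.05 − 0.9) = 0.1305/0.1500 = 0.8697
Terminal stock prices: S_uu = 137.8, S_ud = 118.1, S_dd = 101.2
Terminal payoffs (K − S): max(-2.812, 0) = 0, max(16.88, 0) = 16.88, max(33.75, 0) = 33.75
Node u (S = 131.2): continuation = e^(−0.03)·[0.8697·0.0000 + 0.1303·16.8750] = 2.1339; exercise value = 3.7500 > continuation, so V_u = 3.7500 (exercise)
Node d (S = 112.5): continuation = e^(−0.03)·[0.8697·16.8750 + 0.1303·33.7500] = 18.5101; exercise value = 22.5000 > continuation, so V_d = 22.5000 (exercise)
Node 0 (S = 125): continuation = e^(−0.03)·[0.8697·3.7500 + 0.1303·22.5000] = 6.0101; exercise value = 10.0000 > continuation, so V_0 = 10.0000 (exercise)

$10.00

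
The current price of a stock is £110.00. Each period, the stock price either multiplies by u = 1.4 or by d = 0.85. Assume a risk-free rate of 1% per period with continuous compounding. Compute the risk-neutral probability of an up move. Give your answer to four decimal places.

p = 0.2910

Risk-neutral probability p = (e^0.01 − 0.85)/(1.4 − 0.85) = 0.1601/0.5500 = 0.2910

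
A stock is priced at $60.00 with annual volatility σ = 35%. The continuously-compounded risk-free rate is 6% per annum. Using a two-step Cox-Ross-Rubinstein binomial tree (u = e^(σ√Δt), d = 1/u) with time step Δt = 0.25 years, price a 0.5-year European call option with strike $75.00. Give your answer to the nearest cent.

CRR parameters: u = e^(σ√Δt) = e^(0.35·√0.25) = 1.1912, d = 1/u = 0.8395
Per-period rate: rΔt = 0.06·0.25 = 0.015, so R = e^0.015 = 1.0151
Risk-neutral probability p = (e^0.015 − 0.8395)/(1.1912 − 0.8395) = 0.1757/0.3518 = 0.4993
Terminal stock prices: S_uu = 85.14, S_ud = 60, S_dd = 42.28
Terminal payoffs (S − K): max(10.14, 0) = 10.14, max(-15, 0) = 0, max(-32.72, 0) = 0
Node u (S = 71.47): V_u = e^(−0.015)·[0.4993·10.1441 + 0.5007·0.0000] = 4.9897
Node d (S = 50.37): V_d = e^(−0.015)·[0.4993·0.0000 + 0.5007·0.0000] = 0.0000
Node 0 (S = 60): V_0 = e^(−0.015)·[0.4993·4.9897 + 0.5007·0.0000] = 2.4544

$2.45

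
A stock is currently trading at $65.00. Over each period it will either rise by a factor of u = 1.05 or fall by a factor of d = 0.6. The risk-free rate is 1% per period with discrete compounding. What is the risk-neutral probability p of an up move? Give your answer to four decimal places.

Risk-neutral probability p = (1 + 0.01 − 0.6)/(1.05 − 0.6) = 0.4100/0.4500 = 0.9111

p = 0.9111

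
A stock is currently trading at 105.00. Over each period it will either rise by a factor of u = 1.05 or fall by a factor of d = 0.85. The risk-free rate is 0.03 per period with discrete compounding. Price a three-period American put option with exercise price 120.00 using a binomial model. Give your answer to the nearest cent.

15.00

Risk-neutral probability p = (1 + 0.03 − 0.85)/(1.05 − 0.85) = 0.1800/0.2000 = 0.9000
Terminal stock prices: S_uuu = 121.6, S_uud = 98.4, S_udd = 79.66, S_ddd = 64.48
Terminal payoffs (K − S): max(-1.551, 0) = 0, max(21.6, 0) = 21.6, max(40.34, 0) = 40.34, max(55.52, 0) = 55.52
Node uu (S = 115.8): continuation = 1/1.03·[0.9000·0.0000 + 0.1000·21.6019] = 2.0973; exercise value = 4.2375 > continuation, so V_uu = 4.2375 (exercise)
Node ud (S = 93.71): continuation = 1/1.03·[0.9000·21.6019 + 0.1000·40.3444] = 22.7924; exercise value = 26.2875 > continuation, so V_ud = 26.2875 (exercise)
Node dd (S = 75.86): continuation = 1/1.03·[0.9000·40.3444 + 0.1000·55.5169] = 40.6424; exercise value = 44.1375 > continuation, so V_dd = 44.1375 (exercise)
Node u (S = 110.2): continuation = 1/1.03·[0.9000·4.2375 + 0.1000·26.2875] = 6.2549; exercise value = 9.7500 > continuation, so V_u = 9.7500 (exercise)
Node d (S = 89.25): continuation = 1/1.03·[0.9000·26.2875 + 0.1000·44.1375] = 27.2549; exercise value = 30.7500 > continuation, so V_d = 30.7500 (exercise)
Node 0 (S = 105): continuation = 1/1.03·[0.9000·9.7500 + 0.1000·30.7500] = 11.5049; exercise value = 15.0000 > continuation, so V_0 = 15.0000 (exercise)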